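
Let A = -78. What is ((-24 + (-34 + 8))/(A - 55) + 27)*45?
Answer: 163845/133 ≈ 1231.9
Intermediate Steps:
((-24 + (-34 + 8))/(A - 55) + 27)*45 = ((-24 + (-34 + 8))/(-78 - 55) + 27)*45 = ((-24 - 26)/(-133) + 27)*45 = (-50*(-1/133) + 27)*45 = (50/133 + 27)*45 = (3641/133)*45 = 163845/133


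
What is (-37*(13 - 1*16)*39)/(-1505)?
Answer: -4329/1505 ≈ -2.8764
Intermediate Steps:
(-37*(13 - 1*16)*39)/(-1505) = (-37*(13 - 16)*39)*(-1/1505) = (-37*(-3)*39)*(-1/1505) = (111*39)*(-1/1505) = 4329*(-1/1505) = -4329/1505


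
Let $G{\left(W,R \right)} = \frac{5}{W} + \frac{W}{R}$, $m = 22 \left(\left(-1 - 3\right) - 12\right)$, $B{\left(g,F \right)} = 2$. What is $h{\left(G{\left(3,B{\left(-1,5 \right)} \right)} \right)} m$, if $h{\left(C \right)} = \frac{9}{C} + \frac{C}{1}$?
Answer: $- \frac{120560}{57} \approx -2115.1$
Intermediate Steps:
$m = -352$ ($m = 22 \left(\left(-1 - 3\right) - 12\right) = 22 \left(-4 - 12\right) = 22 \left(-16\right) = -352$)
$h{\left(C \right)} = C + \frac{9}{C}$ ($h{\left(C \right)} = \frac{9}{C} + C 1 = \frac{9}{C} + C = C + \frac{9}{C}$)
$h{\left(G{\left(3,B{\left(-1,5 \right)} \right)} \right)} m = \left(\left(\frac{5}{3} + \frac{3}{2}\right) + \frac{9}{\frac{5}{3} + \frac{3}{2}}\right) \left(-352\right) = \left(\frac{19}{6} + \frac{9}{\frac{19}{6}}\right) \left(-352\right) = \left(\frac{19}{6} + 9 \cdot \frac{6}{19}\right) \left(-352\right) = \left(\frac{19}{6} + \frac{54}{19}\right) \left(-352\right) = \frac{685}{114} \left(-352\right) = - \frac{120560}{57}$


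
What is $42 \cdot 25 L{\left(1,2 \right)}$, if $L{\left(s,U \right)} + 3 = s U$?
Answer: $-1050$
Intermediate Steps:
$L{\left(s,U \right)} = -3 + U s$ ($L{\left(s,U \right)} = -3 + s U = -3 + U s$)
$42 \cdot 25 L{\left(1,2 \right)} = 42 \cdot 25 \left(-3 + 2 \cdot 1\right) = 1050 \left(-3 + 2\right) = 1050 \left(-1\right) = -1050$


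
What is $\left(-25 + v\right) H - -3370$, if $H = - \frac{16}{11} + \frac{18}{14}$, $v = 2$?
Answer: $\frac{259789}{77} \approx 3373.9$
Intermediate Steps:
$H = - \frac{13}{77}$ ($H = \left(-16\right) \frac{1}{11} + 18 \cdot \frac{1}{14} = - \frac{16}{11} + \frac{9}{7} = - \frac{13}{77} \approx -0.16883$)
$\left(-25 + v\right) H - -3370 = \left(-25 + 2\right) \left(- \frac{13}{77}\right) - -3370 = \left(-23\right) \left(- \frac{13}{77}\right) + 3370 = \frac{299}{77} + 3370 = \frac{259789}{77}$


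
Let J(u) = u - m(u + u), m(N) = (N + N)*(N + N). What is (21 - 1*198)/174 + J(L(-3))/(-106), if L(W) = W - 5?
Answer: 26801/3074 ≈ 8.7186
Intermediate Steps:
m(N) = 4*N**2 (m(N) = (2*N)*(2*N) = 4*N**2)
L(W) = -5 + W
J(u) = u - 16*u**2 (J(u) = u - 4*(u + u)**2 = u - 4*(2*u)**2 = u - 4*4*u**2 = u - 16*u**2)
(21 - 1*198)/174 + J(L(-3))/(-106) = (21 - 1*198)/174 + ((-5 - 3)*(1 - 16*(-5 - 3)))/(-106) = (21 - 198)*(1/174) - 8*(1 - 16*(-8))*(-1/106) = -177*1/174 - 8*(1 + 128)*(-1/106) = -59/58 - 8*129*(-1/106) = -59/58 - 1032*(-1/106) = -59/58 + 516/53 = 26801/3074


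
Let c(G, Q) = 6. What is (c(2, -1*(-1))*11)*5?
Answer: 330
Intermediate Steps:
(c(2, -1*(-1))*11)*5 = (6*11)*5 = 66*5 = 330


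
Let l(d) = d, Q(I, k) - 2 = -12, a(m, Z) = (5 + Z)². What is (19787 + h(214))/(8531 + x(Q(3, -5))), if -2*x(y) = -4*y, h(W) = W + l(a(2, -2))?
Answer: 6670/2837 ≈ 2.3511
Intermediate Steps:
Q(I, k) = -10 (Q(I, k) = 2 - 12 = -10)
h(W) = 9 + W (h(W) = W + (5 - 2)² = W + 3² = W + 9 = 9 + W)
x(y) = 2*y (x(y) = -(-2)*y = 2*y)
(19787 + h(214))/(8531 + x(Q(3, -5))) = (19787 + (9 + 214))/(8531 + 2*(-10)) = (19787 + 223)/(8531 - 20) = 20010/8511 = 20010*(1/8511) = 6670/2837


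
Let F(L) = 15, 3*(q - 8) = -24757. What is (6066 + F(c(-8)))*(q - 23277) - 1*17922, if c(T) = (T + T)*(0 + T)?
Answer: -191699150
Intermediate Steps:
c(T) = 2*T² (c(T) = (2*T)*T = 2*T²)
q = -24733/3 (q = 8 + (⅓)*(-24757) = 8 - 24757/3 = -24733/3 ≈ -8244.3)
(6066 + F(c(-8)))*(q - 23277) - 1*17922 = (6066 + 15)*(-24733/3 - 23277) - 1*17922 = 6081*(-94564/3) - 17922 = -191681228 - 17922 = -191699150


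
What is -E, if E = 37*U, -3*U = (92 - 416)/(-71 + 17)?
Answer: 74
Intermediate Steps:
U = -2 (U = -(92 - 416)/(3*(-71 + 17)) = -(-108)/(-54) = -(-108)*(-1)/54 = -⅓*6 = -2)
E = -74 (E = 37*(-2) = -74)
-E = -1*(-74) = 74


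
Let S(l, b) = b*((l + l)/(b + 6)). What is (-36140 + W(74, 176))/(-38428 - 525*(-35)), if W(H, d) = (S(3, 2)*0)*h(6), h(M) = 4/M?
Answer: 36140/20053 ≈ 1.8022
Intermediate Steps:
S(l, b) = 2*b*l/(6 + b) (S(l, b) = b*((2*l)/(6 + b)) = b*(2*l/(6 + b)) = 2*b*l/(6 + b))
W(H, d) = 0 (W(H, d) = ((2*2*3/(6 + 2))*0)*(4/6) = ((2*2*3/8)*0)*(4*(⅙)) = ((2*2*3*(⅛))*0)*(⅔) = ((3/2)*0)*(⅔) = 0*(⅔) = 0)
(-36140 + W(74, 176))/(-38428 - 525*(-35)) = (-36140 + 0)/(-38428 - 525*(-35)) = -36140/(-38428 + 18375) = -36140/(-20053) = -36140*(-1/20053) = 36140/20053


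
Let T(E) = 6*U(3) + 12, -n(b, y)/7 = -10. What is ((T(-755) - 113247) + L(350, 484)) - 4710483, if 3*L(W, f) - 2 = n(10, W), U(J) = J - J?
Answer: -4823694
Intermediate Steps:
n(b, y) = 70 (n(b, y) = -7*(-10) = 70)
U(J) = 0
L(W, f) = 24 (L(W, f) = ⅔ + (⅓)*70 = ⅔ + 70/3 = 24)
T(E) = 12 (T(E) = 6*0 + 12 = 0 + 12 = 12)
((T(-755) - 113247) + L(350, 484)) - 4710483 = ((12 - 113247) + 24) - 4710483 = (-113235 + 24) - 4710483 = -113211 - 4710483 = -4823694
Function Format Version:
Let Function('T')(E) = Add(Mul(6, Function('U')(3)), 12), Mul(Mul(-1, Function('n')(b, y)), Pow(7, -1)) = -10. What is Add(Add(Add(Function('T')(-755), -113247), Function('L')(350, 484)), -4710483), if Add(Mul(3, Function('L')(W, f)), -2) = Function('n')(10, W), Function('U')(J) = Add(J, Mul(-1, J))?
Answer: -4823694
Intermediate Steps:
Function('n')(b, y) = 70 (Function('n')(b, y) = Mul(-7, -10) = 70)
Function('U')(J) = 0
Function('L')(W, f) = 24 (Function('L')(W, f) = Add(Rational(2, 3), Mul(Rational(1, 3), 70)) = Add(Rational(2, 3), Rational(70, 3)) = 24)
Function('T')(E) = 12 (Function('T')(E) = Add(Mul(6, 0), 12) = Add(0, 12) = 12)
Add(Add(Add(Function('T')(-755), -113247), Function('L')(350, 484)), -4710483) = Add(Add(Add(12, -113247), 24), -4710483) = Add(Add(-113235, 24), -4710483) = Add(-113211, -4710483) = -4823694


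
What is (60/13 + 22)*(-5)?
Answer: -1730/13 ≈ -133.08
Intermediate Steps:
(60/13 + 22)*(-5) = (346/13)*(-5) = -1730/13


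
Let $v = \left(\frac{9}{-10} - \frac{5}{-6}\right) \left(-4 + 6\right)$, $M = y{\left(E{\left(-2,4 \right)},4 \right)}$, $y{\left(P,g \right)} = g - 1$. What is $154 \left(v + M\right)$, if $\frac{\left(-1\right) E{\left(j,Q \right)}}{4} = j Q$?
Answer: $\frac{6622}{15} \approx 441.47$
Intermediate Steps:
$E{\left(j,Q \right)} = - 4 Q j$ ($E{\left(j,Q \right)} = - 4 j Q = - 4 Q j$)
$y{\left(P,g \right)} = -1 + g$ ($y{\left(P,g \right)} = g - 1 = -1 + g$)
$M = 3$ ($M = -1 + 4 = 3$)
$v = - \frac{2}{15}$ ($v = \left(9 \left(- \frac{1}{10}\right) - - \frac{5}{6}\right) 2 = \left(- \frac{9}{10} + \frac{5}{6}\right) 2 = \left(- \frac{1}{15}\right) 2 = - \frac{2}{15} \approx -0.13333$)
$154 \left(v + M\right) = 154 \left(- \frac{2}{15} + 3\right) = 154 \cdot \frac{43}{15} = \frac{6622}{15}$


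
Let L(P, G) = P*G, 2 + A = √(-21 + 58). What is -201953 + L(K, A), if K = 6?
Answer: -201965 + 6*√37 ≈ -2.0193e+5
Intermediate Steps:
A = -2 + √37 (A = -2 + √(-21 + 58) = -2 + √37 ≈ 4.0828)
L(P, G) = G*P
-201953 + L(K, A) = -201953 + (-2 + √37)*6 = -201953 + (-12 + 6*√37) = -201965 + 6*√37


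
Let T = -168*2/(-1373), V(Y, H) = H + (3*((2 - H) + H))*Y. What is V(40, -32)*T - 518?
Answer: -641326/1373 ≈ -467.10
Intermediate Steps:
V(Y, H) = H + 6*Y (V(Y, H) = H + (3*2)*Y = H + 6*Y)
T = 336/1373 (T = -336*(-1/1373) = 336/1373 ≈ 0.24472)
V(40, -32)*T - 518 = (-32 + 6*40)*(336/1373) - 518 = (-32 + 240)*(336/1373) - 518 = 208*(336/1373) - 518 = 69888/1373 - 518 = -641326/1373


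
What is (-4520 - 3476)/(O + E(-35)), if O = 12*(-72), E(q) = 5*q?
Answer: 7996/1039 ≈ 7.6959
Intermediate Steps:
O = -864
(-4520 - 3476)/(O + E(-35)) = (-4520 - 3476)/(-864 + 5*(-35)) = -7996/(-864 - 175) = -7996/(-1039) = -7996*(-1/1039) = 7996/1039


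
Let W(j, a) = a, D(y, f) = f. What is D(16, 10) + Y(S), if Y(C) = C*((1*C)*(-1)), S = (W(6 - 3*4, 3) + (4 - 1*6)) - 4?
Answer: 1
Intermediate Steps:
S = -3 (S = (3 + (4 - 1*6)) - 4 = (3 + (4 - 6)) - 4 = (3 - 2) - 4 = 1 - 4 = -3)
Y(C) = -C² (Y(C) = C*(C*(-1)) = C*(-C) = -C²)
D(16, 10) + Y(S) = 10 - 1*(-3)² = 10 - 1*9 = 10 - 9 = 1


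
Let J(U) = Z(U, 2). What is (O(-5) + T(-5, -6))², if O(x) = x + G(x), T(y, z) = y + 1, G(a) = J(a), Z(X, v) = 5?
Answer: 16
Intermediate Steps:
J(U) = 5
G(a) = 5
T(y, z) = 1 + y
O(x) = 5 + x (O(x) = x + 5 = 5 + x)
(O(-5) + T(-5, -6))² = ((5 - 5) + (1 - 5))² = (0 - 4)² = (-4)² = 16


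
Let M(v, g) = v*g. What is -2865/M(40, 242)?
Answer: -573/1936 ≈ -0.29597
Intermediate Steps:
M(v, g) = g*v
-2865/M(40, 242) = -2865/(242*40) = -2865/9680 = -2865*1/9680 = -573/1936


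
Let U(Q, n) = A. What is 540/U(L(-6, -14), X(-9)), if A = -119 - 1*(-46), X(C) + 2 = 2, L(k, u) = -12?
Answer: -540/73 ≈ -7.3973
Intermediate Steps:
X(C) = 0 (X(C) = -2 + 2 = 0)
A = -73 (A = -119 + 46 = -73)
U(Q, n) = -73
540/U(L(-6, -14), X(-9)) = 540/(-73) = 540*(-1/73) = -540/73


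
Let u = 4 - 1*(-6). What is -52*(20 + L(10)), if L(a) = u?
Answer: -1560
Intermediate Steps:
u = 10 (u = 4 + 6 = 10)
L(a) = 10
-52*(20 + L(10)) = -52*(20 + 10) = -52*30 = -1560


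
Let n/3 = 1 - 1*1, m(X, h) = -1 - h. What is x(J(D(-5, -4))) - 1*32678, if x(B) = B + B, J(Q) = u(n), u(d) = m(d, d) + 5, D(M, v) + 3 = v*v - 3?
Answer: -32670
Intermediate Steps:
D(M, v) = -6 + v**2 (D(M, v) = -3 + (v*v - 3) = -3 + (v**2 - 3) = -3 + (-3 + v**2) = -6 + v**2)
n = 0 (n = 3*(1 - 1*1) = 3*(1 - 1) = 3*0 = 0)
u(d) = 4 - d (u(d) = (-1 - d) + 5 = 4 - d)
J(Q) = 4 (J(Q) = 4 - 1*0 = 4 + 0 = 4)
x(B) = 2*B
x(J(D(-5, -4))) - 1*32678 = 2*4 - 1*32678 = 8 - 32678 = -32670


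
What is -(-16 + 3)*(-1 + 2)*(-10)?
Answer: -130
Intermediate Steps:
-(-16 + 3)*(-1 + 2)*(-10) = -(-13)*(-10) = -1*(-13)*(-10) = 13*(-10) = -130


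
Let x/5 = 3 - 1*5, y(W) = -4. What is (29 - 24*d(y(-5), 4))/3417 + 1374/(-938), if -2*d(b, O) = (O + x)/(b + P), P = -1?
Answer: -173666/119595 ≈ -1.4521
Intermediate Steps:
x = -10 (x = 5*(3 - 1*5) = 5*(3 - 5) = 5*(-2) = -10)
d(b, O) = -(-10 + O)/(2*(-1 + b)) (d(b, O) = -(O - 10)/(2*(b - 1)) = -(-10 + O)/(2*(-1 + b)))
(29 - 24*d(y(-5), 4))/3417 + 1374/(-938) = (29 - 12*(10 - 1*4)/(-1 - 4))/3417 + 1374/(-938) = (29 - 12*(10 - 4)/(-5))*(1/3417) + 1374*(-1/938) = (29 - 12*(-1)*6/5)*(1/3417) - 687/469 = (29 - 24*(-⅗))*(1/3417) - 687/469 = (29 + 72/5)*(1/3417) - 687/469 = (217/5)*(1/3417) - 687/469 = 217/17085 - 687/469 = -173666/119595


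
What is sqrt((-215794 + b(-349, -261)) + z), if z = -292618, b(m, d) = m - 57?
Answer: I*sqrt(508818) ≈ 713.31*I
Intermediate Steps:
b(m, d) = -57 + m
sqrt((-215794 + b(-349, -261)) + z) = sqrt((-215794 + (-57 - 349)) - 292618) = sqrt((-215794 - 406) - 292618) = sqrt(-216200 - 292618) = sqrt(-508818) = I*sqrt(508818)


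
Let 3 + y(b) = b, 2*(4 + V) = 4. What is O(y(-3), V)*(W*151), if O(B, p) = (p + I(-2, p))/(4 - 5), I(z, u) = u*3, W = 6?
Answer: 7248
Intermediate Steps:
V = -2 (V = -4 + (½)*4 = -4 + 2 = -2)
y(b) = -3 + b
I(z, u) = 3*u
O(B, p) = -4*p (O(B, p) = (p + 3*p)/(4 - 5) = (4*p)/(-1) = (4*p)*(-1) = -4*p)
O(y(-3), V)*(W*151) = (-4*(-2))*(6*151) = 8*906 = 7248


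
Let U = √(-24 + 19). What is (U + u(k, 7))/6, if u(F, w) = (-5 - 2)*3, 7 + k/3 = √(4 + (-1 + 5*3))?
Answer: -7/2 + I*√5/6 ≈ -3.5 + 0.37268*I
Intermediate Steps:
k = -21 + 9*√2 (k = -21 + 3*√(4 + (-1 + 5*3)) = -21 + 3*√(4 + (-1 + 15)) = -21 + 3*√(4 + 14) = -21 + 3*√18 = -21 + 3*(3*√2) = -21 + 9*√2 ≈ -8.2721)
u(F, w) = -21 (u(F, w) = -7*3 = -21)
U = I*√5 (U = √(-5) = I*√5 ≈ 2.2361*I)
(U + u(k, 7))/6 = (I*√5 - 21)/6 = (-21 + I*√5)*(⅙) = -7/2 + I*√5/6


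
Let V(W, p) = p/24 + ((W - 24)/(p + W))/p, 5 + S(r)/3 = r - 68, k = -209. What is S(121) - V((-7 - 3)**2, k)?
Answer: 4394239/28776 ≈ 152.71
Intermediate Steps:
S(r) = -219 + 3*r (S(r) = -15 + 3*(r - 68) = -15 + 3*(-68 + r) = -15 + (-204 + 3*r) = -219 + 3*r)
V(W, p) = p/24 + (-24 + W)/(p*(W + p)) (V(W, p) = p*(1/24) + ((-24 + W)/(W + p))/p = p/24 + ((-24 + W)/(W + p))/p = p/24 + (-24 + W)/(p*(W + p)))
S(121) - V((-7 - 3)**2, k) = (-219 + 3*121) - (-576 + (-209)**3 + 24*(-7 - 3)**2 + (-7 - 3)**2*(-209)**2)/(24*(-209)*((-7 - 3)**2 - 209)) = (-219 + 363) - (-1)*(-576 - 9129329 + 24*(-10)**2 + (-10)**2*43681)/(24*209*((-10)**2 - 209)) = 144 - (-1)*(-576 - 9129329 + 24*100 + 100*43681)/(24*209*(100 - 209)) = 144 - (-1)*(-576 - 9129329 + 2400 + 4368100)/(24*209*(-109)) = 144 - (-1)*(-1)*(-4759405)/(24*209*109) = 144 - 1*(-250495/28776) = 144 + 250495/28776 = 4394239/28776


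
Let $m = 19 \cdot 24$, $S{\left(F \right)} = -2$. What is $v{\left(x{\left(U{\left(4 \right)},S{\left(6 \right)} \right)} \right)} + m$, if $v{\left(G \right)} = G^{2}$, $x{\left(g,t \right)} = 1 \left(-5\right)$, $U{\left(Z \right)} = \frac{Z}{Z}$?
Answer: $481$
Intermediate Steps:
$U{\left(Z \right)} = 1$
$x{\left(g,t \right)} = -5$
$m = 456$
$v{\left(x{\left(U{\left(4 \right)},S{\left(6 \right)} \right)} \right)} + m = \left(-5\right)^{2} + 456 = 25 + 456 = 481$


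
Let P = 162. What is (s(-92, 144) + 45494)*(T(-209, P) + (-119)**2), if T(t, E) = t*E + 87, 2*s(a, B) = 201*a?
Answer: -710823280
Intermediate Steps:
s(a, B) = 201*a/2 (s(a, B) = (201*a)/2 = 201*a/2)
T(t, E) = 87 + E*t (T(t, E) = E*t + 87 = 87 + E*t)
(s(-92, 144) + 45494)*(T(-209, P) + (-119)**2) = ((201/2)*(-92) + 45494)*((87 + 162*(-209)) + (-119)**2) = (-9246 + 45494)*((87 - 33858) + 14161) = 36248*(-33771 + 14161) = 36248*(-19610) = -710823280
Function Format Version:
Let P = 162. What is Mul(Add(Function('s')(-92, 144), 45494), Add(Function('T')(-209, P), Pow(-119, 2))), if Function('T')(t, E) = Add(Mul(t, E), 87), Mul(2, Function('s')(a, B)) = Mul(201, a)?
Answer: -710823280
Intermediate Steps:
Function('s')(a, B) = Mul(Rational(201, 2), a) (Function('s')(a, B) = Mul(Rational(1, 2), Mul(201, a)) = Mul(Rational(201, 2), a))
Function('T')(t, E) = Add(87, Mul(E, t)) (Function('T')(t, E) = Add(Mul(E, t), 87) = Add(87, Mul(E, t)))
Mul(Add(Function('s')(-92, 144), 45494), Add(Function('T')(-209, P), Pow(-119, 2))) = Mul(Add(Mul(Rational(201, 2), -92), 45494), Add(Add(87, Mul(162, -209)), Pow(-119, 2))) = Mul(Add(-9246, 45494), Add(Add(87, -33858), 14161)) = Mul(36248, Add(-33771, 14161)) = Mul(36248, -19610) = -710823280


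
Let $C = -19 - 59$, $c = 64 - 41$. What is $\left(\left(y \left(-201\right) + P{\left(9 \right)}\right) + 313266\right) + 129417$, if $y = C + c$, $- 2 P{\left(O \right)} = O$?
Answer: $\frac{907467}{2} \approx 4.5373 \cdot 10^{5}$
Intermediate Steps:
$P{\left(O \right)} = - \frac{O}{2}$
$c = 23$
$C = -78$
$y = -55$ ($y = -78 + 23 = -55$)
$\left(\left(y \left(-201\right) + P{\left(9 \right)}\right) + 313266\right) + 129417 = \left(\left(\left(-55\right) \left(-201\right) - \frac{9}{2}\right) + 313266\right) + 129417 = \left(\left(11055 - \frac{9}{2}\right) + 313266\right) + 129417 = \left(\frac{22101}{2} + 313266\right) + 129417 = \frac{648633}{2} + 129417 = \frac{907467}{2}$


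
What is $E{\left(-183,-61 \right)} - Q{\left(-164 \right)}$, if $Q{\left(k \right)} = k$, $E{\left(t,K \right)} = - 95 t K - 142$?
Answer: $-1060463$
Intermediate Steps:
$E{\left(t,K \right)} = -142 - 95 K t$ ($E{\left(t,K \right)} = - 95 K t - 142 = -142 - 95 K t$)
$E{\left(-183,-61 \right)} - Q{\left(-164 \right)} = \left(-142 - \left(-5795\right) \left(-183\right)\right) - -164 = \left(-142 - 1060485\right) + 164 = -1060627 + 164 = -1060463$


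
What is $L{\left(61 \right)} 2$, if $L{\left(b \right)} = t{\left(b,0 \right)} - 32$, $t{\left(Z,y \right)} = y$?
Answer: $-64$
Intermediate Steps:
$L{\left(b \right)} = -32$ ($L{\left(b \right)} = 0 - 32 = -32$)
$L{\left(61 \right)} 2 = \left(-32\right) 2 = -64$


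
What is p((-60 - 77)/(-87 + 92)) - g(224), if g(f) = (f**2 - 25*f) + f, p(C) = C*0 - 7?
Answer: -44807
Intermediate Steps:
p(C) = -7 (p(C) = 0 - 7 = -7)
g(f) = f**2 - 24*f
p((-60 - 77)/(-87 + 92)) - g(224) = -7 - 224*(-24 + 224) = -7 - 224*200 = -7 - 1*44800 = -7 - 44800 = -44807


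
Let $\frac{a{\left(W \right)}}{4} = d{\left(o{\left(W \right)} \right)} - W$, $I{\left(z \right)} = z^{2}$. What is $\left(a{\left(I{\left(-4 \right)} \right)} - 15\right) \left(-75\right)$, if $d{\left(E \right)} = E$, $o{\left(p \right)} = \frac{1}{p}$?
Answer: $\frac{23625}{4} \approx 5906.3$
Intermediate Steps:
$a{\left(W \right)} = - 4 W + \frac{4}{W}$ ($a{\left(W \right)} = 4 \left(\frac{1}{W} - W\right) = - 4 W + \frac{4}{W}$)
$\left(a{\left(I{\left(-4 \right)} \right)} - 15\right) \left(-75\right) = \left(\left(- 4 \left(-4\right)^{2} + \frac{4}{\left(-4\right)^{2}}\right) - 15\right) \left(-75\right) = \left(\left(\left(-4\right) 16 + \frac{4}{16}\right) - 15\right) \left(-75\right) = \left(\left(-64 + 4 \cdot \frac{1}{16}\right) - 15\right) \left(-75\right) = \left(\left(-64 + \frac{1}{4}\right) - 15\right) \left(-75\right) = \left(- \frac{255}{4} - 15\right) \left(-75\right) = \left(- \frac{315}{4}\right) \left(-75\right) = \frac{23625}{4}$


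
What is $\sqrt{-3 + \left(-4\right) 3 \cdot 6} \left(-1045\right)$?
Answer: $- 5225 i \sqrt{3} \approx - 9050.0 i$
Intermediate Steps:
$\sqrt{-3 + \left(-4\right) 3 \cdot 6} \left(-1045\right) = \sqrt{-3 - 72} \left(-1045\right) = \sqrt{-75} \left(-1045\right) = 5 i \sqrt{3} \left(-1045\right) = - 5225 i \sqrt{3}$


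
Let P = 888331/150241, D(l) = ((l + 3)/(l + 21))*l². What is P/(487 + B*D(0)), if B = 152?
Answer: 888331/73167367 ≈ 0.012141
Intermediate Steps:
D(l) = l²*(3 + l)/(21 + l) (D(l) = ((3 + l)/(21 + l))*l² = l²*(3 + l)/(21 + l))
P = 888331/150241 (P = 888331*(1/150241) = 888331/150241 ≈ 5.9127)
P/(487 + B*D(0)) = 888331/(150241*(487 + 152*(0²*(3 + 0)/(21 + 0)))) = 888331/(150241*(487 + 152*(0*3/21))) = 888331/(150241*(487 + 152*(0*(1/21)*3))) = 888331/(150241*(487 + 152*0)) = 888331/(150241*(487 + 0)) = (888331/150241)/487 = (888331/150241)*(1/487) = 888331/73167367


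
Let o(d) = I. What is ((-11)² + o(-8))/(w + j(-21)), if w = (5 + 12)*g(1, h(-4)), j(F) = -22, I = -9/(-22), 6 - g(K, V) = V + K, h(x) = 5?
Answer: -2671/484 ≈ -5.5186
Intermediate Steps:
g(K, V) = 6 - K - V (g(K, V) = 6 - (V + K) = 6 - (K + V) = 6 + (-K - V) = 6 - K - V)
I = 9/22 (I = -9*(-1/22) = 9/22 ≈ 0.40909)
w = 0 (w = (5 + 12)*(6 - 1*1 - 1*5) = 17*(6 - 1 - 5) = 17*0 = 0)
o(d) = 9/22
((-11)² + o(-8))/(w + j(-21)) = ((-11)² + 9/22)/(0 - 22) = (121 + 9/22)/(-22) = (2671/22)*(-1/22) = -2671/484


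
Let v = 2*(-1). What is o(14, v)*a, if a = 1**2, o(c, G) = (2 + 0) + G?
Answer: 0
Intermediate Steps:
v = -2
o(c, G) = 2 + G
a = 1
o(14, v)*a = (2 - 2)*1 = 0*1 = 0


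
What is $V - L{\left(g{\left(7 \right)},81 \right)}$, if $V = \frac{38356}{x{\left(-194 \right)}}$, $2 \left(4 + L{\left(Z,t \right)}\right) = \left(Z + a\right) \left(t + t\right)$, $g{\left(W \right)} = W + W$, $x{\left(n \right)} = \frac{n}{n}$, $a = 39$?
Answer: $34067$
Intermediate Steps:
$x{\left(n \right)} = 1$
$g{\left(W \right)} = 2 W$
$L{\left(Z,t \right)} = -4 + t \left(39 + Z\right)$ ($L{\left(Z,t \right)} = -4 + \frac{\left(Z + 39\right) \left(t + t\right)}{2} = -4 + \frac{\left(39 + Z\right) 2 t}{2} = -4 + \frac{2 t \left(39 + Z\right)}{2} = -4 + t \left(39 + Z\right)$)
$V = 38356$ ($V = \frac{38356}{1} = 38356 \cdot 1 = 38356$)
$V - L{\left(g{\left(7 \right)},81 \right)} = 38356 - \left(-4 + 39 \cdot 81 + 2 \cdot 7 \cdot 81\right) = 38356 - \left(-4 + 3159 + 14 \cdot 81\right) = 38356 - \left(-4 + 3159 + 1134\right) = 38356 - 4289 = 34067$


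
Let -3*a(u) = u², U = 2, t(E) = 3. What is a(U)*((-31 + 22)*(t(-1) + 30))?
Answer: 396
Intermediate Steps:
a(u) = -u²/3
a(U)*((-31 + 22)*(t(-1) + 30)) = (-⅓*2²)*((-31 + 22)*(3 + 30)) = (-⅓*4)*(-9*33) = -4/3*(-297) = 396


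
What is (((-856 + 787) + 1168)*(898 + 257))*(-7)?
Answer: -8885415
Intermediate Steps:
(((-856 + 787) + 1168)*(898 + 257))*(-7) = ((-69 + 1168)*1155)*(-7) = (1099*1155)*(-7) = 1269345*(-7) = -8885415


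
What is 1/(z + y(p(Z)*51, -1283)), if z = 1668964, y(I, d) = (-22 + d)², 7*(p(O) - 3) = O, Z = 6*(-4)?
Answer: 1/3371989 ≈ 2.9656e-7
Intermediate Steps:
Z = -24
p(O) = 3 + O/7
1/(z + y(p(Z)*51, -1283)) = 1/(1668964 + (-22 - 1283)²) = 1/(1668964 + (-1305)²) = 1/(1668964 + 1703025) = 1/3371989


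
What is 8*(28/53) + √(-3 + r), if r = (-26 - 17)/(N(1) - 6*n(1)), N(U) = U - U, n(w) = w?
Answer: 224/53 + 5*√6/6 ≈ 6.2677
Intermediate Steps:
N(U) = 0
r = 43/6 (r = (-26 - 17)/(0 - 6*1) = -43/(0 - 6) = -43/(-6) = -43*(-⅙) = 43/6 ≈ 7.1667)
8*(28/53) + √(-3 + r) = 8*(28/53) + √(-3 + 43/6) = 8*(28*(1/53)) + √(25/6) = 8*(28/53) + 5*√6/6 = 224/53 + 5*√6/6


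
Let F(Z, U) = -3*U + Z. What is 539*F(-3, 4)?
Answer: -8085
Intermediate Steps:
F(Z, U) = Z - 3*U
539*F(-3, 4) = 539*(-3 - 3*4) = 539*(-3 - 12) = 539*(-15) = -8085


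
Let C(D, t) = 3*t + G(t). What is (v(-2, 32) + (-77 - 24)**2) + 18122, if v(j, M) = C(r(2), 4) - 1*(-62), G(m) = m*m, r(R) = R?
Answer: 28413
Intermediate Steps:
G(m) = m**2
C(D, t) = t**2 + 3*t (C(D, t) = 3*t + t**2 = t**2 + 3*t)
v(j, M) = 90 (v(j, M) = 4*(3 + 4) - 1*(-62) = 4*7 + 62 = 28 + 62 = 90)
(v(-2, 32) + (-77 - 24)**2) + 18122 = (90 + (-77 - 24)**2) + 18122 = (90 + (-101)**2) + 18122 = (90 + 10201) + 18122 = 10291 + 18122 = 28413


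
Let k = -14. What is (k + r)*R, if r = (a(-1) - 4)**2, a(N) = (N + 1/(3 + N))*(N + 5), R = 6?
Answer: 132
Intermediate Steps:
a(N) = (5 + N)*(N + 1/(3 + N)) (a(N) = (N + 1/(3 + N))*(5 + N) = (5 + N)*(N + 1/(3 + N)))
r = 36 (r = ((5 + (-1)**3 + 8*(-1)**2 + 16*(-1))/(3 - 1) - 4)**2 = ((5 - 1 + 8*1 - 16)/2 - 4)**2 = ((5 - 1 + 8 - 16)/2 - 4)**2 = ((1/2)*(-4) - 4)**2 = (-2 - 4)**2 = (-6)**2 = 36)
(k + r)*R = (-14 + 36)*6 = 22*6 = 132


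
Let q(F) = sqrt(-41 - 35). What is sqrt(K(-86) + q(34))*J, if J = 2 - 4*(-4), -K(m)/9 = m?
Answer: 18*sqrt(774 + 2*I*sqrt(19)) ≈ 500.78 + 2.8201*I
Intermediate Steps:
q(F) = 2*I*sqrt(19) (q(F) = sqrt(-76) = 2*I*sqrt(19))
K(m) = -9*m
J = 18 (J = 2 + 16 = 18)
sqrt(K(-86) + q(34))*J = sqrt(-9*(-86) + 2*I*sqrt(19))*18 = sqrt(774 + 2*I*sqrt(19))*18 = 18*sqrt(774 + 2*I*sqrt(19))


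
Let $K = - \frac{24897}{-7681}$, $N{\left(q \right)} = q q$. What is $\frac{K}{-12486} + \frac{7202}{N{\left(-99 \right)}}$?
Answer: $\frac{230154516545}{313321523922} \approx 0.73456$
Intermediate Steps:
$N{\left(q \right)} = q^{2}$
$K = \frac{24897}{7681}$ ($K = \left(-24897\right) \left(- \frac{1}{7681}\right) = \frac{24897}{7681} \approx 3.2414$)
$\frac{K}{-12486} + \frac{7202}{N{\left(-99 \right)}} = \frac{24897}{7681 \left(-12486\right)} + \frac{7202}{\left(-99\right)^{2}} = \frac{24897}{7681} \left(- \frac{1}{12486}\right) + \frac{7202}{9801} = - \frac{8299}{31968322} + 7202 \cdot \frac{1}{9801} = - \frac{8299}{31968322} + \frac{7202}{9801} = \frac{230154516545}{313321523922}$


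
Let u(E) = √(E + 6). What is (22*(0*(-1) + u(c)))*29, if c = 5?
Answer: 638*√11 ≈ 2116.0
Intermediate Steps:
u(E) = √(6 + E)
(22*(0*(-1) + u(c)))*29 = (22*(0*(-1) + √(6 + 5)))*29 = (22*(0 + √11))*29 = (22*√11)*29 = 638*√11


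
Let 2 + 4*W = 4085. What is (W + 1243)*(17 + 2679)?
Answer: 6103070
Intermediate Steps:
W = 4083/4 (W = -½ + (¼)*4085 = -½ + 4085/4 = 4083/4 ≈ 1020.8)
(W + 1243)*(17 + 2679) = (4083/4 + 1243)*(17 + 2679) = (9055/4)*2696 = 6103070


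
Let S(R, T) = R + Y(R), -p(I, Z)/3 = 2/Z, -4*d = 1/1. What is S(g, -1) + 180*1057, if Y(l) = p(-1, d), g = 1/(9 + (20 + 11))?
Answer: 7611361/40 ≈ 1.9028e+5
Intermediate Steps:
d = -¼ (d = -¼/1 = -¼*1 = -¼ ≈ -0.25000)
p(I, Z) = -6/Z
g = 1/40 (g = 1/(9 + 31) = 1/40 ≈ 0.025000)
Y(l) = 24 (Y(l) = -6/(-¼) = -6*(-4) = 24)
S(R, T) = 24 + R (S(R, T) = R + 24 = 24 + R)
S(g, -1) + 180*1057 = (24 + 1/40) + 180*1057 = 961/40 + 190260 = 7611361/40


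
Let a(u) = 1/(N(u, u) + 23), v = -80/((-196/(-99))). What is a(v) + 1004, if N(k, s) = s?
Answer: 856363/853 ≈ 1003.9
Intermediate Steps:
v = -1980/49 (v = -80/((-196*(-1/99))) = -80/196/99 = -80*99/196 = -1980/49 ≈ -40.408)
a(u) = 1/(23 + u) (a(u) = 1/(u + 23) = 1/(23 + u))
a(v) + 1004 = 1/(23 - 1980/49) + 1004 = 1/(-853/49) + 1004 = -49/853 + 1004 = 856363/853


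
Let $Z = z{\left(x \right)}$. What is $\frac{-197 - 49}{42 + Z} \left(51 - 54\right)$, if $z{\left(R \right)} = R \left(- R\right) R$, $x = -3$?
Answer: $\frac{246}{23} \approx 10.696$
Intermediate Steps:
$z{\left(R \right)} = - R^{3}$ ($z{\left(R \right)} = - R^{2} R = - R^{3}$)
$Z = 27$ ($Z = - \left(-3\right)^{3} = \left(-1\right) \left(-27\right) = 27$)
$\frac{-197 - 49}{42 + Z} \left(51 - 54\right) = \frac{-197 - 49}{42 + 27} \left(51 - 54\right) = - \frac{246}{69} \left(-3\right) = \left(-246\right) \frac{1}{69} \left(-3\right) = \left(- \frac{82}{23}\right) \left(-3\right) = \frac{246}{23}$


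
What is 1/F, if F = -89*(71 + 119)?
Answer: -1/16910 ≈ -5.9137e-5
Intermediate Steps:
F = -16910 (F = -89*190 = -16910)
1/F = 1/(-16910) = -1/16910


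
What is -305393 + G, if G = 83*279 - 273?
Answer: -282509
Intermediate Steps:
G = 22884 (G = 23157 - 273 = 22884)
-305393 + G = -305393 + 22884 = -282509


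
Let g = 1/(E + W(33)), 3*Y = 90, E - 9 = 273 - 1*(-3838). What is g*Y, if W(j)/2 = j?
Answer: 15/2093 ≈ 0.0071667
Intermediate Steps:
E = 4120 (E = 9 + (273 - 1*(-3838)) = 9 + (273 + 3838) = 9 + 4111 = 4120)
W(j) = 2*j
Y = 30 (Y = (⅓)*90 = 30)
g = 1/4186 (g = 1/(4120 + 2*33) = 1/(4120 + 66) = 1/4186 ≈ 0.00023889)
g*Y = (1/4186)*30 = 15/2093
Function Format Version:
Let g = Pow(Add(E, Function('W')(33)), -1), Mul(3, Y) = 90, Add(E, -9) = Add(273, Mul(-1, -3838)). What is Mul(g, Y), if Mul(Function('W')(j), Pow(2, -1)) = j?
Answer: Rational(15, 2093) ≈ 0.0071667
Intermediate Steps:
E = 4120 (E = Add(9, Add(273, Mul(-1, -3838))) = Add(9, Add(273, 3838)) = Add(9, 4111) = 4120)
Function('W')(j) = Mul(2, j)
Y = 30 (Y = Mul(Rational(1, 3), 90) = 30)
g = Rational(1, 4186) (g = Pow(Add(4120, Mul(2, 33)), -1) = Pow(Add(4120, 66), -1) = Pow(4186, -1) = Rational(1, 4186) ≈ 0.00023889)
Mul(g, Y) = Mul(Rational(1, 4186), 30) = Rational(15, 2093)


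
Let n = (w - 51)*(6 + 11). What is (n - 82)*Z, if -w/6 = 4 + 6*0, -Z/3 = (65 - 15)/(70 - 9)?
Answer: 203550/61 ≈ 3336.9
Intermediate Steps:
Z = -150/61 (Z = -3*(65 - 15)/(70 - 9) = -150/61 ≈ -2.4590)
w = -24 (w = -6*(4 + 6*0) = -6*(4 + 0) = -6*4 = -24)
n = -1275 (n = (-24 - 51)*(6 + 11) = -75*17 = -1275)
(n - 82)*Z = (-1275 - 82)*(-150/61) = -1357*(-150/61) = 203550/61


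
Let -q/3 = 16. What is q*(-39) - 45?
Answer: 1827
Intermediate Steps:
q = -48 (q = -3*16 = -48)
q*(-39) - 45 = -48*(-39) - 45 = 1872 - 45 = 1827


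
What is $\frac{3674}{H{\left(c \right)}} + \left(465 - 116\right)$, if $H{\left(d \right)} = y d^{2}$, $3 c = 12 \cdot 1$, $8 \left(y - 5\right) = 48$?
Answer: $\frac{2959}{8} \approx 369.88$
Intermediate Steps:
$y = 11$ ($y = 5 + \frac{1}{8} \cdot 48 = 5 + 6 = 11$)
$c = 4$ ($c = \frac{12 \cdot 1}{3} = \frac{1}{3} \cdot 12 = 4$)
$H{\left(d \right)} = 11 d^{2}$
$\frac{3674}{H{\left(c \right)}} + \left(465 - 116\right) = \frac{3674}{11 \cdot 4^{2}} + \left(465 - 116\right) = \frac{3674}{11 \cdot 16} + 349 = \frac{3674}{176} + 349 = 3674 \cdot \frac{1}{176} + 349 = \frac{167}{8} + 349 = \frac{2959}{8}$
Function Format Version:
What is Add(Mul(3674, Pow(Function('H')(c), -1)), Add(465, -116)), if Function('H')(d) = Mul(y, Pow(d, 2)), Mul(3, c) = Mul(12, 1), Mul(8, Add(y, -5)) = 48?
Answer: Rational(2959, 8) ≈ 369.88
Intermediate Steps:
y = 11 (y = Add(5, Mul(Rational(1, 8), 48)) = Add(5, 6) = 11)
c = 4 (c = Mul(Rational(1, 3), Mul(12, 1)) = Mul(Rational(1, 3), 12) = 4)
Function('H')(d) = Mul(11, Pow(d, 2))
Add(Mul(3674, Pow(Function('H')(c), -1)), Add(465, -116)) = Add(Mul(3674, Pow(Mul(11, Pow(4, 2)), -1)), Add(465, -116)) = Add(Mul(3674, Pow(Mul(11, 16), -1)), 349) = Add(Mul(3674, Pow(176, -1)), 349) = Add(Mul(3674, Rational(1, 176)), 349) = Add(Rational(167, 8), 349) = Rational(2959, 8)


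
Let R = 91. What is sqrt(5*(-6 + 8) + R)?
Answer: sqrt(101) ≈ 10.050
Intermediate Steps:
sqrt(5*(-6 + 8) + R) = sqrt(5*(-6 + 8) + 91) = sqrt(5*2 + 91) = sqrt(10 + 91) = sqrt(101)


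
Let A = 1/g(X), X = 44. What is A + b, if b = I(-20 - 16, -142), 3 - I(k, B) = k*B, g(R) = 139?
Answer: -710150/139 ≈ -5109.0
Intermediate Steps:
A = 1/139 ≈ 0.0071942
I(k, B) = 3 - B*k (I(k, B) = 3 - k*B = 3 - B*k)
b = -5109 (b = 3 - 1*(-142)*(-20 - 16) = 3 - 1*(-142)*(-36) = 3 - 5112 = -5109)
A + b = 1/139 - 5109 = -710150/139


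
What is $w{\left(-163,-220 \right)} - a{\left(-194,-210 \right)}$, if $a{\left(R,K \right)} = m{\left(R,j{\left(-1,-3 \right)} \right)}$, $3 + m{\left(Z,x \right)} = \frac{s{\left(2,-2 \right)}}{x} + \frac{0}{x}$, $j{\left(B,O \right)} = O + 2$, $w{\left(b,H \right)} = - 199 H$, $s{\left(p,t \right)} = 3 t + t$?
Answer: $43775$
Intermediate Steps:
$s{\left(p,t \right)} = 4 t$
$j{\left(B,O \right)} = 2 + O$
$m{\left(Z,x \right)} = -3 - \frac{8}{x}$ ($m{\left(Z,x \right)} = -3 + \left(\frac{4 \left(-2\right)}{x} + \frac{0}{x}\right) = -3 + \left(- \frac{8}{x} + 0\right) = -3 - \frac{8}{x}$)
$a{\left(R,K \right)} = 5$ ($a{\left(R,K \right)} = -3 - \frac{8}{2 - 3} = -3 - \frac{8}{-1} = -3 - -8 = -3 + 8 = 5$)
$w{\left(-163,-220 \right)} - a{\left(-194,-210 \right)} = \left(-199\right) \left(-220\right) - 5 = 43780 - 5 = 43775$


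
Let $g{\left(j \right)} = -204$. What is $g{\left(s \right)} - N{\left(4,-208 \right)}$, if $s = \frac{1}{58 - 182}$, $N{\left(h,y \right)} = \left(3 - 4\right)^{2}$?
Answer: $-205$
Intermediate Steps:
$N{\left(h,y \right)} = 1$ ($N{\left(h,y \right)} = \left(-1\right)^{2} = 1$)
$s = - \frac{1}{124}$ ($s = \frac{1}{-124} = - \frac{1}{124} \approx -0.0080645$)
$g{\left(s \right)} - N{\left(4,-208 \right)} = -204 - 1 = -205$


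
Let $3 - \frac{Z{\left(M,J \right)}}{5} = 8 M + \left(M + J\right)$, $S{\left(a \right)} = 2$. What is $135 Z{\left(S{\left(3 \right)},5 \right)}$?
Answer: $-13500$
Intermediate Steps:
$Z{\left(M,J \right)} = 15 - 45 M - 5 J$ ($Z{\left(M,J \right)} = 15 - 5 \left(8 M + \left(M + J\right)\right) = 15 - 5 \left(8 M + \left(J + M\right)\right) = 15 - 5 \left(J + 9 M\right) = 15 - \left(5 J + 45 M\right) = 15 - 45 M - 5 J$)
$135 Z{\left(S{\left(3 \right)},5 \right)} = 135 \left(15 - 90 - 25\right) = 135 \left(-100\right) = -13500$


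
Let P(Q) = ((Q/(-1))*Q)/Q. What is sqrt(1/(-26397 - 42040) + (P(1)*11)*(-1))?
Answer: sqrt(51519784222)/68437 ≈ 3.3166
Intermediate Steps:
P(Q) = -Q (P(Q) = ((Q*(-1))*Q)/Q = ((-Q)*Q)/Q = (-Q**2)/Q = -Q)
sqrt(1/(-26397 - 42040) + (P(1)*11)*(-1)) = sqrt(1/(-26397 - 42040) + (-1*1*11)*(-1)) = sqrt(1/(-68437) - 1*11*(-1)) = sqrt(-1/68437 - 11*(-1)) = sqrt(-1/68437 + 11) = sqrt(752806/68437) = sqrt(51519784222)/68437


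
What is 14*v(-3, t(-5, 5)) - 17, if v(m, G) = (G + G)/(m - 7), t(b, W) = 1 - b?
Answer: -169/5 ≈ -33.800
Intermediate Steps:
v(m, G) = 2*G/(-7 + m) (v(m, G) = (2*G)/(-7 + m) = 2*G/(-7 + m))
14*v(-3, t(-5, 5)) - 17 = 14*(2*(1 - 1*(-5))/(-7 - 3)) - 17 = 14*(2*(1 + 5)/(-10)) - 17 = 14*(2*6*(-1/10)) - 17 = 14*(-6/5) - 17 = -84/5 - 17 = -169/5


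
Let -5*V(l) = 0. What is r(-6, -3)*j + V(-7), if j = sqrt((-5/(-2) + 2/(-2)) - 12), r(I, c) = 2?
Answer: I*sqrt(42) ≈ 6.4807*I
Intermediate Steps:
V(l) = 0 (V(l) = -1/5*0 = 0)
j = I*sqrt(42)/2 (j = sqrt((-5*(-1/2) + 2*(-1/2)) - 12) = sqrt((5/2 - 1) - 12) = sqrt(3/2 - 12) = sqrt(-21/2) = I*sqrt(42)/2 ≈ 3.2404*I)
r(-6, -3)*j + V(-7) = 2*(I*sqrt(42)/2) + 0 = I*sqrt(42) + 0 = I*sqrt(42)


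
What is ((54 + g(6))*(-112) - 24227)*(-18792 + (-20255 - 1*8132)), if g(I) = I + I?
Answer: 1491752801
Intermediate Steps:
g(I) = 2*I
((54 + g(6))*(-112) - 24227)*(-18792 + (-20255 - 1*8132)) = ((54 + 2*6)*(-112) - 24227)*(-18792 + (-20255 - 1*8132)) = ((54 + 12)*(-112) - 24227)*(-18792 + (-20255 - 8132)) = (66*(-112) - 24227)*(-18792 - 28387) = (-7392 - 24227)*(-47179) = -31619*(-47179) = 1491752801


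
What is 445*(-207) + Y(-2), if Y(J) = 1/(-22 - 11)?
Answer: -3039796/33 ≈ -92115.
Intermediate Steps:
Y(J) = -1/33 (Y(J) = 1/(-33) = -1/33)
445*(-207) + Y(-2) = 445*(-207) - 1/33 = -92115 - 1/33 = -3039796/33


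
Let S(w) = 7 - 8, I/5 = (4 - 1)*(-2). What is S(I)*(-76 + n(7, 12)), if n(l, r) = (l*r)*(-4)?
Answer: 412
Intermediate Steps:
n(l, r) = -4*l*r
I = -30 (I = 5*((4 - 1)*(-2)) = 5*(3*(-2)) = 5*(-6) = -30)
S(w) = -1
S(I)*(-76 + n(7, 12)) = -(-76 - 4*7*12) = -(-76 - 336) = -1*(-412) = 412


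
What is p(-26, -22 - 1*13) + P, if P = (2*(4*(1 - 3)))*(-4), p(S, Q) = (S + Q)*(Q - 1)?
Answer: 2260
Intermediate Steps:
p(S, Q) = (-1 + Q)*(Q + S) (p(S, Q) = (Q + S)*(-1 + Q) = (-1 + Q)*(Q + S))
P = 64 (P = (2*(4*(-2)))*(-4) = (2*(-8))*(-4) = -16*(-4) = 64)
p(-26, -22 - 1*13) + P = ((-22 - 1*13)² - (-22 - 1*13) - 1*(-26) + (-22 - 1*13)*(-26)) + 64 = ((-22 - 13)² - (-22 - 13) + 26 + (-22 - 13)*(-26)) + 64 = ((-35)² - 1*(-35) + 26 - 35*(-26)) + 64 = (1225 + 35 + 26 + 910) + 64 = 2196 + 64 = 2260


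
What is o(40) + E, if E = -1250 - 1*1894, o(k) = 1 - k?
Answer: -3183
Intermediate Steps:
E = -3144 (E = -1250 - 1894 = -3144)
o(40) + E = (1 - 1*40) - 3144 = (1 - 40) - 3144 = -39 - 3144 = -3183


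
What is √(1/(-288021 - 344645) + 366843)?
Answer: √146834878388413042/632666 ≈ 605.68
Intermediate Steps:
√(1/(-288021 - 344645) + 366843) = √(1/(-632666) + 366843) = √(-1/632666 + 366843) = √(232089093437/632666) = √146834878388413042/632666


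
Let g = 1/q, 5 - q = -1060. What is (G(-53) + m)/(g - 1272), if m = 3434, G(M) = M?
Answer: -3600765/1354679 ≈ -2.6580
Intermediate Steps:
q = 1065 (q = 5 - 1*(-1060) = 5 + 1060 = 1065)
g = 1/1065 ≈ 0.00093897
(G(-53) + m)/(g - 1272) = (-53 + 3434)/(1/1065 - 1272) = 3381/(-1354679/1065) = 3381*(-1065/1354679) = -3600765/1354679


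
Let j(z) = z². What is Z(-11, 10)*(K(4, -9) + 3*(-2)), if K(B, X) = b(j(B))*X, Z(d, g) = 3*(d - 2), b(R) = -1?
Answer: -117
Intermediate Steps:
Z(d, g) = -6 + 3*d (Z(d, g) = 3*(-2 + d) = -6 + 3*d)
K(B, X) = -X
Z(-11, 10)*(K(4, -9) + 3*(-2)) = (-6 + 3*(-11))*(-1*(-9) + 3*(-2)) = (-6 - 33)*(9 - 6) = -39*3 = -117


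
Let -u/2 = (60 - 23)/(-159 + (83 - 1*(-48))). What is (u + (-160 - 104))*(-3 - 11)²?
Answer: -51226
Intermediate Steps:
u = 37/14 (u = -2*(60 - 23)/(-159 + (83 - 1*(-48))) = -74/(-159 + (83 + 48)) = -74/(-159 + 131) = -74/(-28) = -74*(-1)/28 = -2*(-37/28) = 37/14 ≈ 2.6429)
(u + (-160 - 104))*(-3 - 11)² = (37/14 + (-160 - 104))*(-3 - 11)² = (37/14 - 264)*(-14)² = -3659/14*196 = -51226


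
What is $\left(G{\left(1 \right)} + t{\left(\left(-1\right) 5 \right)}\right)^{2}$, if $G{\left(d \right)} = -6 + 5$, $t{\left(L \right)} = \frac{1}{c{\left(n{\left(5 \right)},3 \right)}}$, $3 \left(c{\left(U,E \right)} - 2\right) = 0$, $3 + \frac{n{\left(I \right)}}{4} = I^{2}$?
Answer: $\frac{1}{4} \approx 0.25$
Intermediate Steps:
$n{\left(I \right)} = -12 + 4 I^{2}$
$c{\left(U,E \right)} = 2$ ($c{\left(U,E \right)} = 2 + \frac{1}{3} \cdot 0 = 2 + 0 = 2$)
$t{\left(L \right)} = \frac{1}{2}$
$G{\left(d \right)} = -1$
$\left(G{\left(1 \right)} + t{\left(\left(-1\right) 5 \right)}\right)^{2} = \left(-1 + \frac{1}{2}\right)^{2} = \left(- \frac{1}{2}\right)^{2} = \frac{1}{4}$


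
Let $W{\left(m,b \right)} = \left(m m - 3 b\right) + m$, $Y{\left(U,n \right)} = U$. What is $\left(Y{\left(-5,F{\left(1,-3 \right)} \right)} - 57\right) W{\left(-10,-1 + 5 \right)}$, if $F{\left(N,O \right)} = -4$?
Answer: $-4836$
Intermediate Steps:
$W{\left(m,b \right)} = m + m^{2} - 3 b$ ($W{\left(m,b \right)} = \left(m^{2} - 3 b\right) + m = m + m^{2} - 3 b$)
$\left(Y{\left(-5,F{\left(1,-3 \right)} \right)} - 57\right) W{\left(-10,-1 + 5 \right)} = \left(-5 - 57\right) \left(-10 + \left(-10\right)^{2} - 3 \left(-1 + 5\right)\right) = - 62 \left(-10 + 100 - 12\right) = \left(-62\right) 78 = -4836$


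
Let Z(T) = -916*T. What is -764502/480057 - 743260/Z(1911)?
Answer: -11683752823/10003907823 ≈ -1.1679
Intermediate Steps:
-764502/480057 - 743260/Z(1911) = -764502/480057 - 743260/((-916*1911)) = -764502*1/480057 - 743260/(-1750476) = -254834/160019 - 743260*(-1/1750476) = -254834/160019 + 26545/62517 = -11683752823/10003907823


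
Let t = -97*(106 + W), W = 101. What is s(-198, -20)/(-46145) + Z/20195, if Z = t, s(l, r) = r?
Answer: -185228311/186379655 ≈ -0.99382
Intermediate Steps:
t = -20079 (t = -97*(106 + 101) = -97*207 = -20079)
Z = -20079
s(-198, -20)/(-46145) + Z/20195 = -20/(-46145) - 20079/20195 = -20*(-1/46145) - 20079*1/20195 = 4/9229 - 20079/20195 = -185228311/186379655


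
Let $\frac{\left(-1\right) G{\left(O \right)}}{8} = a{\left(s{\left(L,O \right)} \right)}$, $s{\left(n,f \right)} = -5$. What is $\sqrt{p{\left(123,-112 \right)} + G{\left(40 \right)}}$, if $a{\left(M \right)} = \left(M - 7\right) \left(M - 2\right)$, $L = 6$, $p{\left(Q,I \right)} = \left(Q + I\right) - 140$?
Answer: $3 i \sqrt{89} \approx 28.302 i$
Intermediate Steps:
$p{\left(Q,I \right)} = -140 + I + Q$ ($p{\left(Q,I \right)} = \left(I + Q\right) - 140 = -140 + I + Q$)
$a{\left(M \right)} = \left(-7 + M\right) \left(-2 + M\right)$
$G{\left(O \right)} = -672$ ($G{\left(O \right)} = - 8 \left(14 + \left(-5\right)^{2} - -45\right) = - 8 \left(14 + 25 + 45\right) = \left(-8\right) 84 = -672$)
$\sqrt{p{\left(123,-112 \right)} + G{\left(40 \right)}} = \sqrt{\left(-140 - 112 + 123\right) - 672} = \sqrt{-129 - 672} = \sqrt{-801} = 3 i \sqrt{89}$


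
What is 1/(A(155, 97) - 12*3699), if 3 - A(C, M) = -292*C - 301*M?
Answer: 1/30072 ≈ 3.3254e-5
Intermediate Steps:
A(C, M) = 3 + 292*C + 301*M (A(C, M) = 3 - (-292*C - 301*M) = 3 - (-301*M - 292*C) = 3 + (292*C + 301*M) = 3 + 292*C + 301*M)
1/(A(155, 97) - 12*3699) = 1/((3 + 292*155 + 301*97) - 12*3699) = 1/((3 + 45260 + 29197) - 44388) = 1/(74460 - 44388) = 1/30072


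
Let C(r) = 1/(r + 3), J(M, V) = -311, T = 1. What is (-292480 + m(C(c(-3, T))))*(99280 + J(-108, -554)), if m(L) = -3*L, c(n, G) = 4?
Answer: -202625468747/7 ≈ -2.8946e+10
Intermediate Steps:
C(r) = 1/(3 + r)
(-292480 + m(C(c(-3, T))))*(99280 + J(-108, -554)) = (-292480 - 3/(3 + 4))*(99280 - 311) = (-292480 - 3/7)*98969 = -2047363/7*98969 = -202625468747/7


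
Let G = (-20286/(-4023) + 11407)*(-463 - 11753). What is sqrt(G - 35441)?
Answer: I*sqrt(3095817384865)/149 ≈ 11809.0*I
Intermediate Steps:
G = -20772017176/149 (G = (-20286*(-1/4023) + 11407)*(-12216) = (2254/447 + 11407)*(-12216) = (5101183/447)*(-12216) = -20772017176/149 ≈ -1.3941e+8)
sqrt(G - 35441) = sqrt(-20772017176/149 - 35441) = sqrt(-20777297885/149) = I*sqrt(3095817384865)/149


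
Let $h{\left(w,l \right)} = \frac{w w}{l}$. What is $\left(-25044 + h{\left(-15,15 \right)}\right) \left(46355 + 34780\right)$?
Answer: $-2030727915$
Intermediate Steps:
$h{\left(w,l \right)} = \frac{w^{2}}{l}$
$\left(-25044 + h{\left(-15,15 \right)}\right) \left(46355 + 34780\right) = \left(-25044 + \frac{\left(-15\right)^{2}}{15}\right) \left(46355 + 34780\right) = \left(-25044 + \frac{1}{15} \cdot 225\right) 81135 = \left(-25044 + 15\right) 81135 = \left(-25029\right) 81135 = -2030727915$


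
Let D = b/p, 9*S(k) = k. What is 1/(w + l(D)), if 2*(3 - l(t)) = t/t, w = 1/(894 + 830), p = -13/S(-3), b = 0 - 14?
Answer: 1724/4311 ≈ 0.39991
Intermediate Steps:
S(k) = k/9
b = -14
p = 39 (p = -13/((⅑)*(-3)) = -13/(-⅓) = -13*(-3) = 39)
w = 1/1724 ≈ 0.00058005
D = -14/39 ≈ -0.35897
l(t) = 5/2 (l(t) = 3 - t/(2*t) = 3 - ½*1 = 3 - ½ = 5/2)
1/(w + l(D)) = 1/(1/1724 + 5/2) = 1/(4311/1724) = 1724/4311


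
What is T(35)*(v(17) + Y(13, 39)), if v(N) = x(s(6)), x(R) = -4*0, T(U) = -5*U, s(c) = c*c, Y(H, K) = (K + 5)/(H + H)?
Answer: -3850/13 ≈ -296.15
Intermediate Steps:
Y(H, K) = (5 + K)/(2*H) (Y(H, K) = (5 + K)/((2*H)) = (5 + K)*(1/(2*H)) = (5 + K)/(2*H))
s(c) = c**2
x(R) = 0
v(N) = 0
T(35)*(v(17) + Y(13, 39)) = (-5*35)*(0 + (1/2)*(5 + 39)/13) = -175*(0 + (1/2)*(1/13)*44) = -175*(0 + 22/13) = -175*22/13 = -3850/13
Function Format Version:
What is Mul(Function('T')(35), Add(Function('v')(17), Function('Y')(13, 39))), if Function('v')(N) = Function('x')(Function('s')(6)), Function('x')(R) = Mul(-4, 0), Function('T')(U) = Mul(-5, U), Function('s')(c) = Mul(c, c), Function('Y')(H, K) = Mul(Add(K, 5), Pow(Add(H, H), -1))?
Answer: Rational(-3850, 13) ≈ -296.15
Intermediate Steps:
Function('Y')(H, K) = Mul(Rational(1, 2), Pow(H, -1), Add(5, K)) (Function('Y')(H, K) = Mul(Add(5, K), Pow(Mul(2, H), -1)) = Mul(Add(5, K), Mul(Rational(1, 2), Pow(H, -1))) = Mul(Rational(1, 2), Pow(H, -1), Add(5, K)))
Function('s')(c) = Pow(c, 2)
Function('x')(R) = 0
Function('v')(N) = 0
Mul(Function('T')(35), Add(Function('v')(17), Function('Y')(13, 39))) = Mul(Mul(-5, 35), Add(0, Mul(Rational(1, 2), Pow(13, -1), Add(5, 39)))) = Mul(-175, Add(0, Mul(Rational(1, 2), Rational(1, 13), 44))) = Mul(-175, Add(0, Rational(22, 13))) = Mul(-175, Rational(22, 13)) = Rational(-3850, 13)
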